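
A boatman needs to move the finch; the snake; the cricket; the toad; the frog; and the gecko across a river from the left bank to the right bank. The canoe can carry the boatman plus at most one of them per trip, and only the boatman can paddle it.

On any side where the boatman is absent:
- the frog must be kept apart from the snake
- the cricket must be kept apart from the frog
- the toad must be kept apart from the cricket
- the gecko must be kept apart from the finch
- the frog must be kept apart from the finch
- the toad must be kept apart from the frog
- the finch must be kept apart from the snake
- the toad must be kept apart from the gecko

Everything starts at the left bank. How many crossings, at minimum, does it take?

impossible

Whatever the first load, the items left behind include a forbidden pair without the boatman. No opening move is safe, so no plan exists.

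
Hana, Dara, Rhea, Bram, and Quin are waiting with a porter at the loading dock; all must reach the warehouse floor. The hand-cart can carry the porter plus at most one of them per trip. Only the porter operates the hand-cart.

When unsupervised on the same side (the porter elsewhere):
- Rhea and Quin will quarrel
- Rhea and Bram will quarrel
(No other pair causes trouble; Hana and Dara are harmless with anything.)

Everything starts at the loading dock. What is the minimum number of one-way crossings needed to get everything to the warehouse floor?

11

Counting alone: the porter can take at most 1 across per trip to the warehouse floor, so moving all 5 needs at least 5 loaded trips out, with a return between consecutive ones — at least 9 crossings.
The safety rule pushes this higher. Following every safe sequence of crossings, the most of the 5 that can be at the warehouse floor as the hand-cart arrives there on crossing 9 is 4 — never all 5.
So no plan with fewer than 11 crossings exists, and this one achieves 11:
1. Porter goes to the warehouse floor with Rhea.
2. Porter goes back to the loading dock alone.
3. Porter goes to the warehouse floor with Hana.
4. Porter goes back to the loading dock alone.
5. Porter goes to the warehouse floor with Dara.
6. Porter goes back to the loading dock alone.
7. Porter goes to the warehouse floor with Bram.
8. Porter goes back to the loading dock with Rhea.
9. Porter goes to the warehouse floor with Quin.
10. Porter goes back to the loading dock alone.
11. Porter goes to the warehouse floor with Rhea.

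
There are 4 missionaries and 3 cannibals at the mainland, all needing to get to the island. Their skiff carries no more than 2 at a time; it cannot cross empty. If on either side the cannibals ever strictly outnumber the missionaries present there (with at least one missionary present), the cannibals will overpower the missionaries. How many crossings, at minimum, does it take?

11

Counting alone: each trip to the island takes at most 2 across and each return brings at least 1 back, so after t trips out (and t−1 returns) at most 2t − (t−1) of the 7 are across; that first reaches 7 at t = 6, so at least 11 crossings are needed.
The plan below uses exactly 11 crossings, so it is optimal:
1. 2 cannibals → the island.  (the mainland: 4M 1C; the island: 0M 2C)
2. 1 cannibal ← the mainland.  (the mainland: 4M 2C; the island: 0M 1C)
3. 2 cannibals → the island.  (the mainland: 4M 0C; the island: 0M 3C)
4. 1 cannibal ← the mainland.  (the mainland: 4M 1C; the island: 0M 2C)
5. 2 missionaries → the island.  (the mainland: 2M 1C; the island: 2M 2C)
6. 1 cannibal ← the mainland.  (the mainland: 2M 2C; the island: 2M 1C)
7. 1 missionary and 1 cannibal → the island.  (the mainland: 1M 1C; the island: 3M 2C)
8. 1 missionary ← the mainland.  (the mainland: 2M 1C; the island: 2M 2C)
9. 1 missionary and 1 cannibal → the island.  (the mainland: 1M 0C; the island: 3M 3C)
10. 1 cannibal ← the mainland.  (the mainland: 1M 1C; the island: 3M 2C)
11. 1 missionary and 1 cannibal → the island.  (the mainland: 0M 0C; the island: 4M 3C)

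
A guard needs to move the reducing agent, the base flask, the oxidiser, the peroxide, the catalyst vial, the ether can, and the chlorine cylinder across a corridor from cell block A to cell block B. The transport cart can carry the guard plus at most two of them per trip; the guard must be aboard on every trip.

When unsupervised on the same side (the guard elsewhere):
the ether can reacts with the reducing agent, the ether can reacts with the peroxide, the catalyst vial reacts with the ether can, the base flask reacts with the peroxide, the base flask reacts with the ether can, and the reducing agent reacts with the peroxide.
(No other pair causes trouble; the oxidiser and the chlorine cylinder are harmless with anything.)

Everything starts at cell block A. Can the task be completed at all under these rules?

1. Guard goes to cell block B with the ether can and the peroxide.  [cell block A: the base flask, the catalyst vial, the chlorine cylinder, the oxidiser, the reducing agent | cell block B: the ether can, the peroxide]
2. Guard goes back to cell block A with the peroxide.  [cell block A: the base flask, the catalyst vial, the chlorine cylinder, the oxidiser, the peroxide, the reducing agent | cell block B: the ether can]
3. Guard goes to cell block B with the base flask and the reducing agent.  [cell block A: the catalyst vial, the chlorine cylinder, the oxidiser, the peroxide | cell block B: the base flask, the ether can, the reducing agent]
4. Guard goes back to cell block A with the ether can.  [cell block A: the catalyst vial, the chlorine cylinder, the ether can, the oxidiser, the peroxide | cell block B: the base flask, the reducing agent]
5. Guard goes to cell block B with the ether can and the oxidiser.  [cell block A: the catalyst vial, the chlorine cylinder, the peroxide | cell block B: the base flask, the ether can, the oxidiser, the reducing agent]
6. Guard goes back to cell block A with the ether can.  [cell block A: the catalyst vial, the chlorine cylinder, the ether can, the peroxide | cell block B: the base flask, the oxidiser, the reducing agent]
7. Guard goes to cell block B with the catalyst vial and the peroxide.  [cell block A: the chlorine cylinder, the ether can | cell block B: the base flask, the catalyst vial, the oxidiser, the peroxide, the reducing agent]
8. Guard goes back to cell block A with the peroxide.  [cell block A: the chlorine cylinder, the ether can, the peroxide | cell block B: the base flask, the catalyst vial, the oxidiser, the reducing agent]
9. Guard goes to cell block B with the chlorine cylinder and the peroxide.  [cell block A: the ether can | cell block B: the base flask, the catalyst vial, the chlorine cylinder, the oxidiser, the peroxide, the reducing agent]
10. Guard goes back to cell block A with the peroxide.  [cell block A: the ether can, the peroxide | cell block B: the base flask, the catalyst vial, the chlorine cylinder, the oxidiser, the reducing agent]
11. Guard goes to cell block B with the ether can and the peroxide.  [cell block A: — | cell block B: the base flask, the catalyst vial, the chlorine cylinder, the ether can, the oxidiser, the peroxide, the reducing agent]

Yes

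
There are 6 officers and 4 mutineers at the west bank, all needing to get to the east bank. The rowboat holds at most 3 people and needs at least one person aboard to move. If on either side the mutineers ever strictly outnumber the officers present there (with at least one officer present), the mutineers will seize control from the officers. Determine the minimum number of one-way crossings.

Counting alone: each trip to the east bank takes at most 3 across and each return brings at least 1 back, so after t trips out (and t−1 returns) at most 3t − (t−1) of the 10 are across; that first reaches 10 at t = 5, so at least 9 crossings are needed.
The plan below uses exactly 9 crossings, so it is optimal:
1. 2 mutineers → the east bank.  (the west bank: 6O 2M; the east bank: 0O 2M)
2. 1 mutineer ← the west bank.  (the west bank: 6O 3M; the east bank: 0O 1M)
3. 3 mutineers → the east bank.  (the west bank: 6O 0M; the east bank: 0O 4M)
4. 1 mutineer ← the west bank.  (the west bank: 6O 1M; the east bank: 0O 3M)
5. 3 officers → the east bank.  (the west bank: 3O 1M; the east bank: 3O 3M)
6. 1 mutineer ← the west bank.  (the west bank: 3O 2M; the east bank: 3O 2M)
7. 1 officer and 2 mutineers → the east bank.  (the west bank: 2O 0M; the east bank: 4O 4M)
8. 1 mutineer ← the west bank.  (the west bank: 2O 1M; the east bank: 4O 3M)
9. 2 officers and 1 mutineer → the east bank.  (the west bank: 0O 0M; the east bank: 6O 4M)

9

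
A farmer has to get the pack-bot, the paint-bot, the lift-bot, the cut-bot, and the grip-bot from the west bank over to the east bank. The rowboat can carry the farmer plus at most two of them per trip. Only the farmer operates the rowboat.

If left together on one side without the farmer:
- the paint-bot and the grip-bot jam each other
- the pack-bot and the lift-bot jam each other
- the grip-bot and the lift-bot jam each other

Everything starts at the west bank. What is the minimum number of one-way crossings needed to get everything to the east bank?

5

Counting alone: the farmer can take at most 2 across per trip to the east bank, so moving all 5 needs at least 3 loaded trips out, with a return between consecutive ones — at least 5 crossings.
The plan below uses exactly 5 crossings, so it is optimal:
1. Farmer goes to the east bank with the grip-bot and the pack-bot.
2. Farmer goes back to the west bank alone.
3. Farmer goes to the east bank with the cut-bot.
4. Farmer goes back to the west bank alone.
5. Farmer goes to the east bank with the lift-bot and the paint-bot.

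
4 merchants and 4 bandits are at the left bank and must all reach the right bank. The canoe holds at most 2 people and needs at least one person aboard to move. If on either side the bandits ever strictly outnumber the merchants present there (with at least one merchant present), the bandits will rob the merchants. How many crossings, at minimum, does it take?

Following every safe sequence of crossings from the start, the most of the 8 that can be at the right bank as the canoe arrives there on crossings 1, 3, 5 is 2, 3, 4 respectively; the best ever achieved is 4 of 8.
From crossing 7 on, no configuration arises that was not already reachable earlier: only 11 distinct safe configurations (who is on which side, and where the canoe is) can ever be reached, none of them has everyone across, and every continuation just revisits them. They are: 0 merchants + 0 bandits across (canoe back at the start); 0 merchants + 1 bandit across (canoe there); 0 merchants + 1 bandit across (canoe back at the start); 0 merchants + 2 bandits across (canoe there); 0 merchants + 2 bandits across (canoe back at the start); 0 merchants + 3 bandits across (canoe there); 0 merchants + 3 bandits across (canoe back at the start); 0 merchants + 4 bandits across (canoe there); 1 merchant + 1 bandit across (canoe there); 1 merchant + 1 bandit across (canoe back at the start); 2 merchants + 2 bandits across (canoe there). So no valid plan exists.

impossible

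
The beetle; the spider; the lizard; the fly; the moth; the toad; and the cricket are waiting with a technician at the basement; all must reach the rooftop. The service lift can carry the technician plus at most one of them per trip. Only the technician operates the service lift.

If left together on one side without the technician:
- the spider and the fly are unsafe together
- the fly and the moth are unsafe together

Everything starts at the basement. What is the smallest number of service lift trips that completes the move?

15

Counting alone: the technician can take at most 1 across per trip to the rooftop, so moving all 7 needs at least 7 loaded trips out, with a return between consecutive ones — at least 13 crossings.
The safety rule pushes this higher. Following every safe sequence of crossings, the most of the 7 that can be at the rooftop as the service lift arrives there on crossing 13 is 6 — never all 7.
So no plan with fewer than 15 crossings exists, and this one achieves 15:
1. Technician goes to the rooftop with the fly.  [the basement: the beetle, the cricket, the lizard, the moth, the spider, the toad | the rooftop: the fly]
2. Technician goes back to the basement alone.  [the basement: the beetle, the cricket, the lizard, the moth, the spider, the toad | the rooftop: the fly]
3. Technician goes to the rooftop with the beetle.  [the basement: the cricket, the lizard, the moth, the spider, the toad | the rooftop: the beetle, the fly]
4. Technician goes back to the basement alone.  [the basement: the cricket, the lizard, the moth, the spider, the toad | the rooftop: the beetle, the fly]
5. Technician goes to the rooftop with the spider.  [the basement: the cricket, the lizard, the moth, the toad | the rooftop: the beetle, the fly, the spider]
6. Technician goes back to the basement with the fly.  [the basement: the cricket, the fly, the lizard, the moth, the toad | the rooftop: the beetle, the spider]
7. Technician goes to the rooftop with the moth.  [the basement: the cricket, the fly, the lizard, the toad | the rooftop: the beetle, the moth, the spider]
8. Technician goes back to the basement alone.  [the basement: the cricket, the fly, the lizard, the toad | the rooftop: the beetle, the moth, the spider]
9. Technician goes to the rooftop with the lizard.  [the basement: the cricket, the fly, the toad | the rooftop: the beetle, the lizard, the moth, the spider]
10. Technician goes back to the basement alone.  [the basement: the cricket, the fly, the toad | the rooftop: the beetle, the lizard, the moth, the spider]
11. Technician goes to the rooftop with the toad.  [the basement: the cricket, the fly | the rooftop: the beetle, the lizard, the moth, the spider, the toad]
12. Technician goes back to the basement alone.  [the basement: the cricket, the fly | the rooftop: the beetle, the lizard, the moth, the spider, the toad]
13. Technician goes to the rooftop with the cricket.  [the basement: the fly | the rooftop: the beetle, the cricket, the lizard, the moth, the spider, the toad]
14. Technician goes back to the basement alone.  [the basement: the fly | the rooftop: the beetle, the cricket, the lizard, the moth, the spider, the toad]
15. Technician goes to the rooftop with the fly.  [the basement: — | the rooftop: the beetle, the cricket, the fly, the lizard, the moth, the spider, the toad]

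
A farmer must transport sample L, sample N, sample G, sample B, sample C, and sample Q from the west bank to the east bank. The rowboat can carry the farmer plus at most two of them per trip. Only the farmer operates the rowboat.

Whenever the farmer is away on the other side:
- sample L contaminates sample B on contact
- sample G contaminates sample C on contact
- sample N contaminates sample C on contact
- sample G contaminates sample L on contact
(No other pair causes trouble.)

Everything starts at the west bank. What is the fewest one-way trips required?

Counting alone: the farmer can take at most 2 across per trip to the east bank, so moving all 6 needs at least 3 loaded trips out, with a return between consecutive ones — at least 5 crossings.
The safety rule pushes this higher. Following every safe sequence of crossings, the most of the 6 that can be at the east bank as the rowboat arrives there on crossing 5 is 5 — never all 6.
So no plan with fewer than 7 crossings exists, and this one achieves 7:
1. Farmer goes to the east bank with sample C and sample L.
2. Farmer goes back to the west bank alone.
3. Farmer goes to the east bank with sample G and sample N.
4. Farmer goes back to the west bank with sample C and sample L.
5. Farmer goes to the east bank with sample B and sample Q.
6. Farmer goes back to the west bank alone.
7. Farmer goes to the east bank with sample C and sample L.

7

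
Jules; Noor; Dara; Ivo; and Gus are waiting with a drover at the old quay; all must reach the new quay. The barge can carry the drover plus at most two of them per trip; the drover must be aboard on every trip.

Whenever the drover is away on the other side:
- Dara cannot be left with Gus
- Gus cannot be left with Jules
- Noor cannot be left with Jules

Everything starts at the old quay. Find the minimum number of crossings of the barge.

Counting alone: the drover can take at most 2 across per trip to the new quay, so moving all 5 needs at least 3 loaded trips out, with a return between consecutive ones — at least 5 crossings.
The plan below uses exactly 5 crossings, so it is optimal:
1. Drover goes to the new quay with Dara and Jules.  [the old quay: Gus, Ivo, Noor | the new quay: Dara, Jules]
2. Drover goes back to the old quay alone.  [the old quay: Gus, Ivo, Noor | the new quay: Dara, Jules]
3. Drover goes to the new quay with Ivo.  [the old quay: Gus, Noor | the new quay: Dara, Ivo, Jules]
4. Drover goes back to the old quay alone.  [the old quay: Gus, Noor | the new quay: Dara, Ivo, Jules]
5. Drover goes to the new quay with Gus and Noor.  [the old quay: — | the new quay: Dara, Gus, Ivo, Jules, Noor]

5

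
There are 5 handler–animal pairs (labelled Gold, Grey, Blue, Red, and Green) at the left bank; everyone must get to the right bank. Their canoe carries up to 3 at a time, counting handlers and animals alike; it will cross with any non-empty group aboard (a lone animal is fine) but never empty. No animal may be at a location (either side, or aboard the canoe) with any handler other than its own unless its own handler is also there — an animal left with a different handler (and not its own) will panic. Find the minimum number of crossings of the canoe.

Counting alone: each trip to the right bank takes at most 3 across and each return brings at least 1 back, so after t trips out (and t−1 returns) at most 3t − (t−1) of the 10 are across; that first reaches 10 at t = 5, so at least 9 crossings are needed.
The safety rule pushes this higher. Following every safe sequence of crossings, the most of the 10 that can be at the right bank as the canoe arrives there on crossing 9 is 9 — never all 10.
So no plan with fewer than 11 crossings exists, and this one achieves 11:
1. animal Gold and handler Gold cross → the right bank.
2. handler Gold crosses ← the left bank.
3. animal Blue, animal Grey, and animal Red cross → the right bank.
4. animal Gold crosses ← the left bank.
5. handler Blue, handler Grey, and handler Red cross → the right bank.
6. animal Grey and handler Grey cross ← the left bank.
7. handler Gold, handler Green, and handler Grey cross → the right bank.
8. animal Blue crosses ← the left bank.
9. animal Gold and animal Grey cross → the right bank.
10. animal Gold crosses ← the left bank.
11. animal Blue, animal Gold, and animal Green cross → the right bank.

11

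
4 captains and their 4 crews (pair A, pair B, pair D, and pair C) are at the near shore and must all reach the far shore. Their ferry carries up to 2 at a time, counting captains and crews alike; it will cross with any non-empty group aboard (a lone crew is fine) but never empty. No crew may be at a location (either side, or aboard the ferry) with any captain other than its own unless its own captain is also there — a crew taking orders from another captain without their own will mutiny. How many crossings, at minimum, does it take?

Following every safe sequence of crossings from the start, the most of the 8 that can be at the far shore as the ferry arrives there on crossings 1, 3, 5 is 2, 3, 4 respectively; the best ever achieved is 4 of 8.
From crossing 7 on, no configuration arises that was not already reachable earlier: only 44 distinct safe configurations (who is on which side, and where the ferry is) can ever be reached, none of them has everyone across, and every continuation just revisits them. So no valid plan exists.

impossible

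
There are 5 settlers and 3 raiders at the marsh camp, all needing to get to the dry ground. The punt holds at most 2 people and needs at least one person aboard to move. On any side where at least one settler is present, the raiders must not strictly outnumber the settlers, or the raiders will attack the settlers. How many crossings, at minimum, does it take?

Counting alone: each trip to the dry ground takes at most 2 across and each return brings at least 1 back, so after t trips out (and t−1 returns) at most 2t − (t−1) of the 8 are across; that first reaches 8 at t = 7, so at least 13 crossings are needed.
The plan below uses exactly 13 crossings, so it is optimal:
1. 2 raiders → the dry ground.  (the marsh camp: 5S 1R; the dry ground: 0S 2R)
2. 1 raider ← the marsh camp.  (the marsh camp: 5S 2R; the dry ground: 0S 1R)
3. 2 raiders → the dry ground.  (the marsh camp: 5S 0R; the dry ground: 0S 3R)
4. 1 raider ← the marsh camp.  (the marsh camp: 5S 1R; the dry ground: 0S 2R)
5. 2 settlers → the dry ground.  (the marsh camp: 3S 1R; the dry ground: 2S 2R)
6. 1 raider ← the marsh camp.  (the marsh camp: 3S 2R; the dry ground: 2S 1R)
7. 1 settler and 1 raider → the dry ground.  (the marsh camp: 2S 1R; the dry ground: 3S 2R)
8. 1 raider ← the marsh camp.  (the marsh camp: 2S 2R; the dry ground: 3S 1R)
9. 2 raiders → the dry ground.  (the marsh camp: 2S 0R; the dry ground: 3S 3R)
10. 1 raider ← the marsh camp.  (the marsh camp: 2S 1R; the dry ground: 3S 2R)
11. 1 settler and 1 raider → the dry ground.  (the marsh camp: 1S 0R; the dry ground: 4S 3R)
12. 1 raider ← the marsh camp.  (the marsh camp: 1S 1R; the dry ground: 4S 2R)
13. 1 settler and 1 raider → the dry ground.  (the marsh camp: 0S 0R; the dry ground: 5S 3R)

13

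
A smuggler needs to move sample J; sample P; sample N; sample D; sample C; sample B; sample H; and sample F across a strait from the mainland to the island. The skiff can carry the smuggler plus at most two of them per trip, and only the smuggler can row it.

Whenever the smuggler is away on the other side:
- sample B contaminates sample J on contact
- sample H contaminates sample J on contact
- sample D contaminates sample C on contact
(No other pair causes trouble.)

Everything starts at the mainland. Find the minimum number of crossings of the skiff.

9

Counting alone: the smuggler can take at most 2 across per trip to the island, so moving all 8 needs at least 4 loaded trips out, with a return between consecutive ones — at least 7 crossings.
The safety rule pushes this higher. Following every safe sequence of crossings, the most of the 8 that can be at the island as the skiff arrives there on crossing 7 is 7 — never all 8.
So no plan with fewer than 9 crossings exists, and this one achieves 9:
1. Smuggler goes to the island with sample D and sample J.
2. Smuggler goes back to the mainland alone.
3. Smuggler goes to the island with sample P.
4. Smuggler goes back to the mainland alone.
5. Smuggler goes to the island with sample B and sample N.
6. Smuggler goes back to the mainland with sample J.
7. Smuggler goes to the island with sample F and sample H.
8. Smuggler goes back to the mainland alone.
9. Smuggler goes to the island with sample C and sample J.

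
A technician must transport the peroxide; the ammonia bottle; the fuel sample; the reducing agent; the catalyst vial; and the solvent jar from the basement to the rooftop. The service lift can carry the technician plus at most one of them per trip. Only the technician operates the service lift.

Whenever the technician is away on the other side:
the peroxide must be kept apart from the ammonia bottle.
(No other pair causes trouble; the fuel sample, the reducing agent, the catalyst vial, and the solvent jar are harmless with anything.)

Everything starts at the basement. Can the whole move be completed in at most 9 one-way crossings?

Counting alone: the technician can take at most 1 across per trip to the rooftop, so moving all 6 needs at least 6 loaded trips out, with a return between consecutive ones — at least 11 crossings.
Since 9 < 11, 9 crossings cannot be enough. (The shortest complete plan in fact takes 11:)
1. Technician goes to the rooftop with the peroxide.  [the basement: the ammonia bottle, the catalyst vial, the fuel sample, the reducing agent, the solvent jar | the rooftop: the peroxide]
2. Technician goes back to the basement alone.  [the basement: the ammonia bottle, the catalyst vial, the fuel sample, the reducing agent, the solvent jar | the rooftop: the peroxide]
3. Technician goes to the rooftop with the fuel sample.  [the basement: the ammonia bottle, the catalyst vial, the reducing agent, the solvent jar | the rooftop: the fuel sample, the peroxide]
4. Technician goes back to the basement alone.  [the basement: the ammonia bottle, the catalyst vial, the reducing agent, the solvent jar | the rooftop: the fuel sample, the peroxide]
5. Technician goes to the rooftop with the reducing agent.  [the basement: the ammonia bottle, the catalyst vial, the solvent jar | the rooftop: the fuel sample, the peroxide, the reducing agent]
6. Technician goes back to the basement alone.  [the basement: the ammonia bottle, the catalyst vial, the solvent jar | the rooftop: the fuel sample, the peroxide, the reducing agent]
7. Technician goes to the rooftop with the catalyst vial.  [the basement: the ammonia bottle, the solvent jar | the rooftop: the catalyst vial, the fuel sample, the peroxide, the reducing agent]
8. Technician goes back to the basement alone.  [the basement: the ammonia bottle, the solvent jar | the rooftop: the catalyst vial, the fuel sample, the peroxide, the reducing agent]
9. Technician goes to the rooftop with the solvent jar.  [the basement: the ammonia bottle | the rooftop: the catalyst vial, the fuel sample, the peroxide, the reducing agent, the solvent jar]
10. Technician goes back to the basement alone.  [the basement: the ammonia bottle | the rooftop: the catalyst vial, the fuel sample, the peroxide, the reducing agent, the solvent jar]
11. Technician goes to the rooftop with the ammonia bottle.  [the basement: — | the rooftop: the ammonia bottle, the catalyst vial, the fuel sample, the peroxide, the reducing agent, the solvent jar]

No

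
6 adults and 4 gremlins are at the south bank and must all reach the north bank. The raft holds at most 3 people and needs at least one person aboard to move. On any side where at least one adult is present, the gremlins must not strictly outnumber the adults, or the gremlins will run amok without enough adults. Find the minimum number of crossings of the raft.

9

Counting alone: each trip to the north bank takes at most 3 across and each return brings at least 1 back, so after t trips out (and t−1 returns) at most 3t − (t−1) of the 10 are across; that first reaches 10 at t = 5, so at least 9 crossings are needed.
The plan below uses exactly 9 crossings, so it is optimal:
1. 2 gremlins → the north bank.  (the south bank: 6A 2G; the north bank: 0A 2G)
2. 1 gremlin ← the south bank.  (the south bank: 6A 3G; the north bank: 0A 1G)
3. 3 gremlins → the north bank.  (the south bank: 6A 0G; the north bank: 0A 4G)
4. 1 gremlin ← the south bank.  (the south bank: 6A 1G; the north bank: 0A 3G)
5. 3 adults → the north bank.  (the south bank: 3A 1G; the north bank: 3A 3G)
6. 1 gremlin ← the south bank.  (the south bank: 3A 2G; the north bank: 3A 2G)
7. 1 adult and 2 gremlins → the north bank.  (the south bank: 2A 0G; the north bank: 4A 4G)
8. 1 gremlin ← the south bank.  (the south bank: 2A 1G; the north bank: 4A 3G)
9. 2 adults and 1 gremlin → the north bank.  (the south bank: 0A 0G; the north bank: 6A 4G)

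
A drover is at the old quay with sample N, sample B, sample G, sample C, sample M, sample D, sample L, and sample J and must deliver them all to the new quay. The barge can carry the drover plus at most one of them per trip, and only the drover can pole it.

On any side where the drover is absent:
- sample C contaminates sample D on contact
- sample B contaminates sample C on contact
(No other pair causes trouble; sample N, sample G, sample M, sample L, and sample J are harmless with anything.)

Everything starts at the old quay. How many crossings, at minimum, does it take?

17

Counting alone: the drover can take at most 1 across per trip to the new quay, so moving all 8 needs at least 8 loaded trips out, with a return between consecutive ones — at least 15 crossings.
The safety rule pushes this higher. Following every safe sequence of crossings, the most of the 8 that can be at the new quay as the barge arrives there on crossing 15 is 7 — never all 8.
So no plan with fewer than 17 crossings exists, and this one achieves 17:
1. Drover goes to the new quay with sample C.
2. Drover goes back to the old quay alone.
3. Drover goes to the new quay with sample N.
4. Drover goes back to the old quay alone.
5. Drover goes to the new quay with sample B.
6. Drover goes back to the old quay with sample C.
7. Drover goes to the new quay with sample D.
8. Drover goes back to the old quay alone.
9. Drover goes to the new quay with sample G.
10. Drover goes back to the old quay alone.
11. Drover goes to the new quay with sample M.
12. Drover goes back to the old quay alone.
13. Drover goes to the new quay with sample L.
14. Drover goes back to the old quay alone.
15. Drover goes to the new quay with sample J.
16. Drover goes back to the old quay alone.
17. Drover goes to the new quay with sample C.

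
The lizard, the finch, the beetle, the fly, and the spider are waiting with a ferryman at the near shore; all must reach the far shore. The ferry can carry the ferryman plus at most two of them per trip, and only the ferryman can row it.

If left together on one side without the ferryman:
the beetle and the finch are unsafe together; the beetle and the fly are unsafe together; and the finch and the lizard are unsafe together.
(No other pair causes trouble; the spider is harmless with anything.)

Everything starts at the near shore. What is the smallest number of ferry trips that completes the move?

Counting alone: the ferryman can take at most 2 across per trip to the far shore, so moving all 5 needs at least 3 loaded trips out, with a return between consecutive ones — at least 5 crossings.
The plan below uses exactly 5 crossings, so it is optimal:
1. Ferryman goes to the far shore with the beetle and the lizard.  [the near shore: the finch, the fly, the spider | the far shore: the beetle, the lizard]
2. Ferryman goes back to the near shore alone.  [the near shore: the finch, the fly, the spider | the far shore: the beetle, the lizard]
3. Ferryman goes to the far shore with the spider.  [the near shore: the finch, the fly | the far shore: the beetle, the lizard, the spider]
4. Ferryman goes back to the near shore alone.  [the near shore: the finch, the fly | the far shore: the beetle, the lizard, the spider]
5. Ferryman goes to the far shore with the finch and the fly.  [the near shore: — | the far shore: the beetle, the finch, the fly, the lizard, the spider]

5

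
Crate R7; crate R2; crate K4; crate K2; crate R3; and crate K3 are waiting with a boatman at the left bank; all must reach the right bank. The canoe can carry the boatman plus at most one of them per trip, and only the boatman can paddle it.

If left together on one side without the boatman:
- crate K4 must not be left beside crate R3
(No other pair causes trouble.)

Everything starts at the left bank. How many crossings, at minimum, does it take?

11

Counting alone: the boatman can take at most 1 across per trip to the right bank, so moving all 6 needs at least 6 loaded trips out, with a return between consecutive ones — at least 11 crossings.
The plan below uses exactly 11 crossings, so it is optimal:
1. Boatman goes to the right bank with crate K4.  [the left bank: crate K2, crate K3, crate R2, crate R3, crate R7 | the right bank: crate K4]
2. Boatman goes back to the left bank alone.  [the left bank: crate K2, crate K3, crate R2, crate R3, crate R7 | the right bank: crate K4]
3. Boatman goes to the right bank with crate R7.  [the left bank: crate K2, crate K3, crate R2, crate R3 | the right bank: crate K4, crate R7]
4. Boatman goes back to the left bank alone.  [the left bank: crate K2, crate K3, crate R2, crate R3 | the right bank: crate K4, crate R7]
5. Boatman goes to the right bank with crate R2.  [the left bank: crate K2, crate K3, crate R3 | the right bank: crate K4, crate R2, crate R7]
6. Boatman goes back to the left bank alone.  [the left bank: crate K2, crate K3, crate R3 | the right bank: crate K4, crate R2, crate R7]
7. Boatman goes to the right bank with crate K2.  [the left bank: crate K3, crate R3 | the right bank: crate K2, crate K4, crate R2, crate R7]
8. Boatman goes back to the left bank alone.  [the left bank: crate K3, crate R3 | the right bank: crate K2, crate K4, crate R2, crate R7]
9. Boatman goes to the right bank with crate K3.  [the left bank: crate R3 | the right bank: crate K2, crate K3, crate K4, crate R2, crate R7]
10. Boatman goes back to the left bank alone.  [the left bank: crate R3 | the right bank: crate K2, crate K3, crate K4, crate R2, crate R7]
11. Boatman goes to the right bank with crate R3.  [the left bank: — | the right bank: crate K2, crate K3, crate K4, crate R2, crate R3, crate R7]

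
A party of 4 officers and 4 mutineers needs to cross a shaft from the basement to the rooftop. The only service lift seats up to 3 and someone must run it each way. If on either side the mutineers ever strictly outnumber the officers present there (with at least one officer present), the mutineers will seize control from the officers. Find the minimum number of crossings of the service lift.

Counting alone: each trip to the rooftop takes at most 3 across and each return brings at least 1 back, so after t trips out (and t−1 returns) at most 3t − (t−1) of the 8 are across; that first reaches 8 at t = 4, so at least 7 crossings are needed.
The safety rule pushes this higher. Following every safe sequence of crossings, the most of the 8 that can be at the rooftop as the service lift arrives there on crossing 7 is 7 — never all 8.
So no plan with fewer than 9 crossings exists, and this one achieves 9:
1. 2 mutineers → the rooftop.  (the basement: 4O 2M; the rooftop: 0O 2M)
2. 1 mutineer ← the basement.  (the basement: 4O 3M; the rooftop: 0O 1M)
3. 3 mutineers → the rooftop.  (the basement: 4O 0M; the rooftop: 0O 4M)
4. 1 mutineer ← the basement.  (the basement: 4O 1M; the rooftop: 0O 3M)
5. 3 officers → the rooftop.  (the basement: 1O 1M; the rooftop: 3O 3M)
6. 1 officer and 1 mutineer ← the basement.  (the basement: 2O 2M; the rooftop: 2O 2M)
7. 2 officers → the rooftop.  (the basement: 0O 2M; the rooftop: 4O 2M)
8. 1 mutineer ← the basement.  (the basement: 0O 3M; the rooftop: 4O 1M)
9. 3 mutineers → the rooftop.  (the basement: 0O 0M; the rooftop: 4O 4M)

9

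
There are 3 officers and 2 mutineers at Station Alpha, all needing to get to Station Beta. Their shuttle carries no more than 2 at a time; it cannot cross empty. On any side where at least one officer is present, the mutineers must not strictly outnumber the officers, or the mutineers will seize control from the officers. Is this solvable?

Yes

1. 2 mutineers → Station Beta.  (Station Alpha: 3O 0M; Station Beta: 0O 2M)
2. 1 mutineer ← Station Alpha.  (Station Alpha: 3O 1M; Station Beta: 0O 1M)
3. 2 officers → Station Beta.  (Station Alpha: 1O 1M; Station Beta: 2O 1M)
4. 1 officer ← Station Alpha.  (Station Alpha: 2O 1M; Station Beta: 1O 1M)
5. 1 officer and 1 mutineer → Station Beta.  (Station Alpha: 1O 0M; Station Beta: 2O 2M)
6. 1 mutineer ← Station Alpha.  (Station Alpha: 1O 1M; Station Beta: 2O 1M)
7. 1 officer and 1 mutineer → Station Beta.  (Station Alpha: 0O 0M; Station Beta: 3O 2M)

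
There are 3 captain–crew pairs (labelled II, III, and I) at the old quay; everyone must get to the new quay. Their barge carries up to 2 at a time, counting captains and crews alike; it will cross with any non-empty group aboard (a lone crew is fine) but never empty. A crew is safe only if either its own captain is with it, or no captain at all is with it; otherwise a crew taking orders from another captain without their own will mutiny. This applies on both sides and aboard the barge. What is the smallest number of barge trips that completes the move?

11

Counting alone: each trip to the new quay takes at most 2 across and each return brings at least 1 back, so after t trips out (and t−1 returns) at most 2t − (t−1) of the 6 are across; that first reaches 6 at t = 5, so at least 9 crossings are needed.
The safety rule pushes this higher. Following every safe sequence of crossings, the most of the 6 that can be at the new quay as the barge arrives there on crossing 9 is 5 — never all 6.
So no plan with fewer than 11 crossings exists, and this one achieves 11:
1. captain II and crew II cross → the new quay.
2. captain II crosses ← the old quay.
3. crew I and crew III cross → the new quay.
4. crew II crosses ← the old quay.
5. captain I and captain III cross → the new quay.
6. captain III and crew III cross ← the old quay.
7. captain II and captain III cross → the new quay.
8. crew I crosses ← the old quay.
9. crew II and crew III cross → the new quay.
10. captain I crosses ← the old quay.
11. captain I and crew I cross → the new quay.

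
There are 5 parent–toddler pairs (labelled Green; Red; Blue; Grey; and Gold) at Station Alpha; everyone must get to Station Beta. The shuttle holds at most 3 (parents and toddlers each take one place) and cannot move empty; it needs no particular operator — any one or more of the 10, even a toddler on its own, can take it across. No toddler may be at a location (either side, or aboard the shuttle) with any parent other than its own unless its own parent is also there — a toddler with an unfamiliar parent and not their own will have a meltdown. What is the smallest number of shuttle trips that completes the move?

11

Counting alone: each trip to Station Beta takes at most 3 across and each return brings at least 1 back, so after t trips out (and t−1 returns) at most 3t − (t−1) of the 10 are across; that first reaches 10 at t = 5, so at least 9 crossings are needed.
The safety rule pushes this higher. Following every safe sequence of crossings, the most of the 10 that can be at Station Beta as the shuttle arrives there on crossing 9 is 9 — never all 10.
So no plan with fewer than 11 crossings exists, and this one achieves 11:
1. parent Green and toddler Green cross → Station Beta.
2. parent Green crosses ← Station Alpha.
3. toddler Blue, toddler Grey, and toddler Red cross → Station Beta.
4. toddler Green crosses ← Station Alpha.
5. parent Blue, parent Grey, and parent Red cross → Station Beta.
6. parent Red and toddler Red cross ← Station Alpha.
7. parent Gold, parent Green, and parent Red cross → Station Beta.
8. toddler Blue crosses ← Station Alpha.
9. toddler Green and toddler Red cross → Station Beta.
10. toddler Green crosses ← Station Alpha.
11. toddler Blue, toddler Gold, and toddler Green cross → Station Beta.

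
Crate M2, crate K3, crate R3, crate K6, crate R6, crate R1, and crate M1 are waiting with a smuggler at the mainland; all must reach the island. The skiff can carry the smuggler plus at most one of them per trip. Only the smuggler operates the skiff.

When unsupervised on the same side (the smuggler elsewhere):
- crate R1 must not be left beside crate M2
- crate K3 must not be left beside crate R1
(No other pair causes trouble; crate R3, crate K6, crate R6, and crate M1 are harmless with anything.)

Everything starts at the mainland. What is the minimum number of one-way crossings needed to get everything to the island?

15

Counting alone: the smuggler can take at most 1 across per trip to the island, so moving all 7 needs at least 7 loaded trips out, with a return between consecutive ones — at least 13 crossings.
The safety rule pushes this higher. Following every safe sequence of crossings, the most of the 7 that can be at the island as the skiff arrives there on crossing 13 is 6 — never all 7.
So no plan with fewer than 15 crossings exists, and this one achieves 15:
1. Smuggler goes to the island with crate R1.
2. Smuggler goes back to the mainland alone.
3. Smuggler goes to the island with crate M2.
4. Smuggler goes back to the mainland with crate R1.
5. Smuggler goes to the island with crate K3.
6. Smuggler goes back to the mainland alone.
7. Smuggler goes to the island with crate R3.
8. Smuggler goes back to the mainland alone.
9. Smuggler goes to the island with crate K6.
10. Smuggler goes back to the mainland alone.
11. Smuggler goes to the island with crate R6.
12. Smuggler goes back to the mainland alone.
13. Smuggler goes to the island with crate M1.
14. Smuggler goes back to the mainland alone.
15. Smuggler goes to the island with crate R1.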